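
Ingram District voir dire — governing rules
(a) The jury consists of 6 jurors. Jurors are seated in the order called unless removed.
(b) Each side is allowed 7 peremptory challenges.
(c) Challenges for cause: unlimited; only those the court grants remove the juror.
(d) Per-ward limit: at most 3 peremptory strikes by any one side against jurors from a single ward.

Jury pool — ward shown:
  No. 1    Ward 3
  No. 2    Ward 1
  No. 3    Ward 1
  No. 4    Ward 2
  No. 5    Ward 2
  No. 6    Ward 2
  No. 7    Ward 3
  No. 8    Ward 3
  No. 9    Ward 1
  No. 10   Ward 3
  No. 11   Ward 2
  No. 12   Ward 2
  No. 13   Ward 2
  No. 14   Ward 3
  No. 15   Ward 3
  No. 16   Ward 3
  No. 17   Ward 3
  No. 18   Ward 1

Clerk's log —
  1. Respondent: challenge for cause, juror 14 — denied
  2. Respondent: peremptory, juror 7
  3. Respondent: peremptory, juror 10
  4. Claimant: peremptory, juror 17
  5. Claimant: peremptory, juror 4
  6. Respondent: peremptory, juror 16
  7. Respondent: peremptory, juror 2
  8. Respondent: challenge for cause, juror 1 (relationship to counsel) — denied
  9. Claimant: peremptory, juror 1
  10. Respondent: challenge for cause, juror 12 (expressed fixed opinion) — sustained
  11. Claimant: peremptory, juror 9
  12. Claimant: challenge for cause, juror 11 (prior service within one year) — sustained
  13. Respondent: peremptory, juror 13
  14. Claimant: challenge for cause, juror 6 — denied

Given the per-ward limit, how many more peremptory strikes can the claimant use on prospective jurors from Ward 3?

Claimant peremptories so far: #17, #4, #1, #9 — 4 of 7 used, 3 left overall.
Against Ward 3: #17, #1 — 2 used; per-ward cap 3 leaves 1.
Binding limit: min(3, 1) = 1.

1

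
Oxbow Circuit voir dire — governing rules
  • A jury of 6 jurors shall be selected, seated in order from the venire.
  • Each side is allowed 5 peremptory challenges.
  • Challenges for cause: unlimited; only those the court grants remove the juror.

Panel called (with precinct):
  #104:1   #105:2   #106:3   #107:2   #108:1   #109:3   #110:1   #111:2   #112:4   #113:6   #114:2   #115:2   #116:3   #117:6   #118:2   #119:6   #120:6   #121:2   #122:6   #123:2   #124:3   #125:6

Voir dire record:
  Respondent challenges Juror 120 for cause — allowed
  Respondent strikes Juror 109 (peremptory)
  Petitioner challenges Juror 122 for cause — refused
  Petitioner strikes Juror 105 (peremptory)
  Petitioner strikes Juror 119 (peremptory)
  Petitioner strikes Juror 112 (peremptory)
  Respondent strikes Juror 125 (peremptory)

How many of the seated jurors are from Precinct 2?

Removed: #105, #109, #112, #119, #120, #125.
Seated jurors 1–6: #104, #106, #107, #108, #110, #111.
Of those, in Precinct 2: #107, #111 → 2.

2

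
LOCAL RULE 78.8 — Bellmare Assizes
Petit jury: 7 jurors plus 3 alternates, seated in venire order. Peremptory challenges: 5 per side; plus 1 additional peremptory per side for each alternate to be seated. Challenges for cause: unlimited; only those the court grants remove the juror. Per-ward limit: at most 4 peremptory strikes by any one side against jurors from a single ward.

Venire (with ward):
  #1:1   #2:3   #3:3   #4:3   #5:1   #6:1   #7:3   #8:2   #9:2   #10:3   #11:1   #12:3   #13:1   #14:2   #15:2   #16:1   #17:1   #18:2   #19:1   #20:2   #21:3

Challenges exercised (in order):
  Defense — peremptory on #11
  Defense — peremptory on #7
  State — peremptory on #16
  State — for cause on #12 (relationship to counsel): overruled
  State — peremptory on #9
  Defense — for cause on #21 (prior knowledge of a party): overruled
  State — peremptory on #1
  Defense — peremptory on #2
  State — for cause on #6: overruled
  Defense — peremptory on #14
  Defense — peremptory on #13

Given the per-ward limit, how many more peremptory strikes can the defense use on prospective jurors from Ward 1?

2

Defense peremptories so far: #11, #7, #2, #14, #13 — 5 of 8 used, 3 left overall.
Against Ward 1: #11, #13 — 2 used; per-ward cap 4 leaves 2.
Binding limit: min(3, 2) = 2.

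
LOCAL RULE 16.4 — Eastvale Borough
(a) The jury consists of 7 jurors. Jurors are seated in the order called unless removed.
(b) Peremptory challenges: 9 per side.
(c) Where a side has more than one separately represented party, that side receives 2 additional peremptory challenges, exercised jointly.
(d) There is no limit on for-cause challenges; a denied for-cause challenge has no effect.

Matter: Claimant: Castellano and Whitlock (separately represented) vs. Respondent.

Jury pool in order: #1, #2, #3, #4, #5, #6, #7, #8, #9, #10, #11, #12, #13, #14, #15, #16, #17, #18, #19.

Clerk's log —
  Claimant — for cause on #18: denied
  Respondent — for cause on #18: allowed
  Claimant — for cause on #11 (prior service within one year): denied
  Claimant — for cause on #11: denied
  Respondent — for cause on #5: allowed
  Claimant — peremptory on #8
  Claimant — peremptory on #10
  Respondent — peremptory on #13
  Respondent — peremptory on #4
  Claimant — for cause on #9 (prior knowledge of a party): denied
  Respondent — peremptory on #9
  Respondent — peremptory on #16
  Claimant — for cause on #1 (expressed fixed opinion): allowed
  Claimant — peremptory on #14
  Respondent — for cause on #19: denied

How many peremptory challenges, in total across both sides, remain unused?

Claimant allotment: 9 base + 2 multi-party = 11. Respondent allotment: 9.
Claimant peremptories used: #8, #10, #14 — 3 (for-cause on #18, #11, #11, #9, #1 don't count).
Respondent peremptories used: #13, #4, #9, #16 — 4 (for-cause on #18, #5, #19 don't count).
Remaining: (11 − 3) + (9 − 4) = 13.

13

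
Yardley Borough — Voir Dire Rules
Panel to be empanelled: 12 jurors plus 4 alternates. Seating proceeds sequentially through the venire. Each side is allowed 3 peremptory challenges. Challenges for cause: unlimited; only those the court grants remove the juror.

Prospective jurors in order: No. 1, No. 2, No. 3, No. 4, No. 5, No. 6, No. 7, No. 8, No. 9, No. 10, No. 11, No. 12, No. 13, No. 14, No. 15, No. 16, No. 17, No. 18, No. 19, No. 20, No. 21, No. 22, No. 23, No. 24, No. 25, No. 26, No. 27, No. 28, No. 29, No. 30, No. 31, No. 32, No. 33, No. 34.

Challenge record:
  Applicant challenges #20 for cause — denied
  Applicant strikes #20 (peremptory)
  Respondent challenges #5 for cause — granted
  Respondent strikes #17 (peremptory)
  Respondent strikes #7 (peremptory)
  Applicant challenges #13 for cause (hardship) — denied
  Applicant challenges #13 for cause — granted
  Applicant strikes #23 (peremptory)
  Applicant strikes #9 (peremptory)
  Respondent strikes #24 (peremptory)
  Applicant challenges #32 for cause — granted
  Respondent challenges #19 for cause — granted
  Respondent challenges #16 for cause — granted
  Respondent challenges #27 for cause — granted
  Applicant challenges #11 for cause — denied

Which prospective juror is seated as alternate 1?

21

Removed: #5, #7, #9, #13, #16, #17, #19, #20, #23, #24, #27, #32. (#11 stays — for-cause denied.)
Seating in order: seats 1–12 → #1, #2, #3, #4, #6, #8, #10, #11, #12, #14, #15, #18; alternates → #21, #22, #25, #26.
So alternate 1 is #21.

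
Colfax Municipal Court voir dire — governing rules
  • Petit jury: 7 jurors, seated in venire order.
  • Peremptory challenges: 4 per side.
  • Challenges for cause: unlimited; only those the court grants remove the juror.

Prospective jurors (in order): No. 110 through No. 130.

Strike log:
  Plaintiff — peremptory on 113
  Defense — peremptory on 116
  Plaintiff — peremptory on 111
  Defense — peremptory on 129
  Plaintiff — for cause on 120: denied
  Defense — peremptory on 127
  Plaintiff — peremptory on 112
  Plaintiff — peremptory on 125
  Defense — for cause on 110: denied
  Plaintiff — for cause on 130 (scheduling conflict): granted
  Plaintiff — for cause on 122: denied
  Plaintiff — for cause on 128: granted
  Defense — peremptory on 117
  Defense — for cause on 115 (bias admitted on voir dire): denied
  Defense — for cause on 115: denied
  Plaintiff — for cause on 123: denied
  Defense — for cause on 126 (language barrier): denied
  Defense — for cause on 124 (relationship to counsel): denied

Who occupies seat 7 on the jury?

121

Removed: #111, #112, #113, #116, #117, #125, #127, #128, #129, #130. (#110, #115, #120, #122, #123, #124, #126 stay — for-cause denied.)
Seating in order: seats 1–7 → #110, #114, #115, #118, #119, #120, #121.
So seat 7 is #121.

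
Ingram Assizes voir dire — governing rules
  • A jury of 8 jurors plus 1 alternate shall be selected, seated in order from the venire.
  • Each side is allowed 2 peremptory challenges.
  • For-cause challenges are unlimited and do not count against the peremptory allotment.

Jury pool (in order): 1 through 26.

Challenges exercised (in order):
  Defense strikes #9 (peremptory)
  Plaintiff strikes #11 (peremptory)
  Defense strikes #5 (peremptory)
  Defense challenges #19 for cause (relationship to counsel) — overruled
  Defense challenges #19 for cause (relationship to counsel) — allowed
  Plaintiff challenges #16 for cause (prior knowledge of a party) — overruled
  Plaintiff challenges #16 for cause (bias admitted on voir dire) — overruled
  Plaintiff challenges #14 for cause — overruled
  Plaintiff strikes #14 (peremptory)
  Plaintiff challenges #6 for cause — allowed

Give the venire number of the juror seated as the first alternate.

13

Removed: #5, #6, #9, #11, #14, #19. (#16 stays — for-cause denied.)
Filling seats in venire order through position 9: #1, #2, #3, #4, #7, #8, #10, #12, #13.
So alternate 1 is #13.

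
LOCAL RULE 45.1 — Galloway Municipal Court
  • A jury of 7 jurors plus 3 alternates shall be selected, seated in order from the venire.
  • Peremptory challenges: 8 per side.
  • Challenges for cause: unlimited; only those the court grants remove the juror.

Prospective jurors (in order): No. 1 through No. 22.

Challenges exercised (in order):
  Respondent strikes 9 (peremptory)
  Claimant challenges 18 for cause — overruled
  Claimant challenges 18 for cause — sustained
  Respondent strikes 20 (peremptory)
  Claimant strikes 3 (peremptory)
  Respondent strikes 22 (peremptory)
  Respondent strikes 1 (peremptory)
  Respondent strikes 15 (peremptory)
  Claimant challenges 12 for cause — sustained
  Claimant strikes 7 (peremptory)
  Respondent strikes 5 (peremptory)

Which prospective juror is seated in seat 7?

13

Removed: #1, #3, #5, #7, #9, #12, #15, #18, #20, #22.
Filling seats in venire order through position 7: #2, #4, #6, #8, #10, #11, #13.
So seat 7 is #13.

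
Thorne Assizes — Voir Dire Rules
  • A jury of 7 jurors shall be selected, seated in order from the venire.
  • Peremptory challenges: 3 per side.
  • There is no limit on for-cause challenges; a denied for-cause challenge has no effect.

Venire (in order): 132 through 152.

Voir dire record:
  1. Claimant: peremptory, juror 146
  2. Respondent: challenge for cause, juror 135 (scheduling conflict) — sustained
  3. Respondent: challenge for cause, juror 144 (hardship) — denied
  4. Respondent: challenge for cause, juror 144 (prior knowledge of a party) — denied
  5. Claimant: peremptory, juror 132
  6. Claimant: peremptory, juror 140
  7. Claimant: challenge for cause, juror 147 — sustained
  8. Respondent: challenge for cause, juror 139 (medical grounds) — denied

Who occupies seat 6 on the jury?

Removed: #132, #135, #140, #146, #147. (#139, #144 stay — for-cause denied.)
Seating in order: seats 1–7 → #133, #134, #136, #137, #138, #139, #141.
So seat 6 is #139.

139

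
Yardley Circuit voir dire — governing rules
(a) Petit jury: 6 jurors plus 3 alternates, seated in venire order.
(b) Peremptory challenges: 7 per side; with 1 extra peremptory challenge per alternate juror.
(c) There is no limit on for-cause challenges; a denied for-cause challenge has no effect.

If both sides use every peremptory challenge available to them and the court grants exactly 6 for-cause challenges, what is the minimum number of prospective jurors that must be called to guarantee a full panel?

Seats to fill: 6 + 3 alternates = 9.
Peremptories: 7 + 1×3 = 10 per side × 2 sides = 20.
For-cause removals: 6.
Minimum venire: 9 + 20 + 6 = 35.

35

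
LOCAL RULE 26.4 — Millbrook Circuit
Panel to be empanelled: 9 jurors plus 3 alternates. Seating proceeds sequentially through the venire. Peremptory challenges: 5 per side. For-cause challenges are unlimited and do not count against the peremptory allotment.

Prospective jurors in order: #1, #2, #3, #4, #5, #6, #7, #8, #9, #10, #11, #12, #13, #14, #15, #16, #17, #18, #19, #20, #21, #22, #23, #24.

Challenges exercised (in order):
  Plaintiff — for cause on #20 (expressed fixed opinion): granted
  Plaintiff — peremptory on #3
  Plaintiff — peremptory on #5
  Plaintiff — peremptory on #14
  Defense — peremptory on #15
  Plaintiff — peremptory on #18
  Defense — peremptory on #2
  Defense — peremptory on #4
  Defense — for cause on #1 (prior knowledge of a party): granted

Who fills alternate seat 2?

Removed: #1, #2, #3, #4, #5, #14, #15, #18, #20.
Filling seats in venire order through position 11: #6, #7, #8, #9, #10, #11, #12, #13, #16, #17, #19.
So alternate 2 is #19.

19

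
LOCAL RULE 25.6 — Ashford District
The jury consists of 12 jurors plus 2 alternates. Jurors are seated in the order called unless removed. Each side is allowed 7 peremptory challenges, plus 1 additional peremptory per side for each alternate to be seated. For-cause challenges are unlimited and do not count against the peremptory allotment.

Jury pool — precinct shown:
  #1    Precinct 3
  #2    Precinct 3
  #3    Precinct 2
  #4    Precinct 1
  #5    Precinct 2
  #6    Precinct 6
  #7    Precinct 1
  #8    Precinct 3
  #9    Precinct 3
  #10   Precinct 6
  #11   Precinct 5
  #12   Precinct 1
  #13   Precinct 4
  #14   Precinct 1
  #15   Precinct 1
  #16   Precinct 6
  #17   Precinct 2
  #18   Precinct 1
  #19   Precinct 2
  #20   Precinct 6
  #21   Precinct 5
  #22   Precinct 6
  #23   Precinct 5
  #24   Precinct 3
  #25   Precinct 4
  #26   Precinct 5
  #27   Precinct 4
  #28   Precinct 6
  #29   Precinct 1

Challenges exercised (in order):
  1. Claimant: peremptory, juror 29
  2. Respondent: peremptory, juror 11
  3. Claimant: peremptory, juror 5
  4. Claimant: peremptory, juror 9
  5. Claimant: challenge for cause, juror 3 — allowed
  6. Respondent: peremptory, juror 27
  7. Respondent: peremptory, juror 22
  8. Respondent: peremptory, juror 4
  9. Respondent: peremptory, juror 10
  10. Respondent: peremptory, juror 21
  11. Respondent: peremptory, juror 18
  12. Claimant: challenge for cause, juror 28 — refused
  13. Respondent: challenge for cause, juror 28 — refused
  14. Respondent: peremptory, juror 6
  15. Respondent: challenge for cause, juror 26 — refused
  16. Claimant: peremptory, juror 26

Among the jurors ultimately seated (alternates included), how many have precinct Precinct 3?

4

Removed: #3, #4, #5, #6, #9, #10, #11, #18, #21, #22, #26, #27, #29.
Seated (14 incl. alternates): #1, #2, #7, #8, #12, #13, #14, #15, #16, #17, #19, #20, #23, #24.
Of those, in Precinct 3: #1, #2, #8, #24 → 4.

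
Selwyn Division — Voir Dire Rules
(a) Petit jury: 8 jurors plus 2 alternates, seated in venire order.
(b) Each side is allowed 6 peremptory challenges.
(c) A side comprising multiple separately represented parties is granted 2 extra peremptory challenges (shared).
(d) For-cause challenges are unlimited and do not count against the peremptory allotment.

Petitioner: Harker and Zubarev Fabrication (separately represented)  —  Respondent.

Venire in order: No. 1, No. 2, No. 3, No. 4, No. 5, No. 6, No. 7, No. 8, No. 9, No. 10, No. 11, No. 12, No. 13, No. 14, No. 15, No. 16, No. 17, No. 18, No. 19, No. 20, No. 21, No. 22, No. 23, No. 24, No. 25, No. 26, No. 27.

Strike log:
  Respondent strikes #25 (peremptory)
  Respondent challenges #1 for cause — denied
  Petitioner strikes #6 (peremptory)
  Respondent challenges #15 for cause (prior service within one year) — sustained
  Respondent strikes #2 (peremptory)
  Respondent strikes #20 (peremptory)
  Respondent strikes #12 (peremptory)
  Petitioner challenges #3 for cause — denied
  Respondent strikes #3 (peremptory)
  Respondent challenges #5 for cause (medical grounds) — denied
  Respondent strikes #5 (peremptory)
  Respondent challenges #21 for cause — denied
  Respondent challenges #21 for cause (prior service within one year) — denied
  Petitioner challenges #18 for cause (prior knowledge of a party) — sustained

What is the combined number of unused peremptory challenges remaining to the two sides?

Petitioner allotment: 6 base + 2 multi-party = 8. Respondent allotment: 6.
Petitioner peremptories used: #6 — 1 (for-cause on #3, #18 don't count).
Respondent peremptories used: #25, #2, #20, #12, #3, #5 — 6 (for-cause on #1, #15, #5, #21, #21 don't count).
Remaining: (8 − 1) + (6 − 6) = 7.

7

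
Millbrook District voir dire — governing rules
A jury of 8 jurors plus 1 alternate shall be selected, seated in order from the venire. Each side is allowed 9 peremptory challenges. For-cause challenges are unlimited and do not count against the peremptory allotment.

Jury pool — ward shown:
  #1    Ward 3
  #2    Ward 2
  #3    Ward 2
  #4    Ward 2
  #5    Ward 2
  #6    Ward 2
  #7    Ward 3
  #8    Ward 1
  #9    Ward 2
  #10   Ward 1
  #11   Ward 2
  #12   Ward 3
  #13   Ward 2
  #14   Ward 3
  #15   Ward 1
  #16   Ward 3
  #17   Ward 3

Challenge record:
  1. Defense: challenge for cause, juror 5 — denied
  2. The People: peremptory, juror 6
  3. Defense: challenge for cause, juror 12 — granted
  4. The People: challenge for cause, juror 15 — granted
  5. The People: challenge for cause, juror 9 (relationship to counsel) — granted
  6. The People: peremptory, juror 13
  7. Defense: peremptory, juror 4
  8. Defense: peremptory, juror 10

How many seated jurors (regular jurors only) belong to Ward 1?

1

Removed: #4, #6, #9, #10, #12, #13, #15.
Seated jurors 1–8: #1, #2, #3, #5, #7, #8, #11, #14 (alternates #16 not counted).
Of those, in Ward 1: #8 → 1.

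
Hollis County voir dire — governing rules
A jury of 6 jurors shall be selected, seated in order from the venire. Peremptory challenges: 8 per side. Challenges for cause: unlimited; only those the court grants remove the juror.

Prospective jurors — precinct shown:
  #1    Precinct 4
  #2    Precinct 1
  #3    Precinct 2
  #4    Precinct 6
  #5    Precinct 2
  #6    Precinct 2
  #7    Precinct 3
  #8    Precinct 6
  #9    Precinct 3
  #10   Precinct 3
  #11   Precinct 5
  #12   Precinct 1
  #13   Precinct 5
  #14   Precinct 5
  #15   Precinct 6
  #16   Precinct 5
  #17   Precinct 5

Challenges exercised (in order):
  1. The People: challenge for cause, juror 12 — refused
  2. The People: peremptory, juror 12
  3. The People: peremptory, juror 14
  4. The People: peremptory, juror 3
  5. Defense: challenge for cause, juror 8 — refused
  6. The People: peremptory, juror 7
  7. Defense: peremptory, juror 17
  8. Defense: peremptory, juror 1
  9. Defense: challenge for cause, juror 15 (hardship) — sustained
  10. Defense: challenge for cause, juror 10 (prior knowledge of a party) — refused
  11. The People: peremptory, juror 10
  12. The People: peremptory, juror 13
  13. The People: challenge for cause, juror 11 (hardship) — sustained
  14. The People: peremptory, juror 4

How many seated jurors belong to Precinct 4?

0

Removed: #1, #3, #4, #7, #10, #11, #12, #13, #14, #15, #17.
Seated jurors 1–6: #2, #5, #6, #8, #9, #16.
None of those are in Precinct 4 → 0.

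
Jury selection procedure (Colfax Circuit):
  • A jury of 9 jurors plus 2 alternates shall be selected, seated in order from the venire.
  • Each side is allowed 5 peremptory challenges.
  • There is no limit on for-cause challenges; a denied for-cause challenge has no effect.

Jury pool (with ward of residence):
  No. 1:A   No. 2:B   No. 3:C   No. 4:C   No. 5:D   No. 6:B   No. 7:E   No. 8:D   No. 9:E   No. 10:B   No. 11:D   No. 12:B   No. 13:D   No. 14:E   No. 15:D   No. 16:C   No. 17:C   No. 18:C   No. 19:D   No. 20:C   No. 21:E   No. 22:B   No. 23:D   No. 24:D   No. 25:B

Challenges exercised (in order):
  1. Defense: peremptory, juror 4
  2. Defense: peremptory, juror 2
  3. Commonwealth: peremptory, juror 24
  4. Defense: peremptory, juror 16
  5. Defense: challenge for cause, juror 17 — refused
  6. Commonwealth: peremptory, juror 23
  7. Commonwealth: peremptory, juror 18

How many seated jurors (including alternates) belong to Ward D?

4

Removed: #2, #4, #16, #18, #23, #24.
Seated (11 incl. alternates): #1, #3, #5, #6, #7, #8, #9, #10, #11, #12, #13.
Of those, in Ward D: #5, #8, #11, #13 → 4.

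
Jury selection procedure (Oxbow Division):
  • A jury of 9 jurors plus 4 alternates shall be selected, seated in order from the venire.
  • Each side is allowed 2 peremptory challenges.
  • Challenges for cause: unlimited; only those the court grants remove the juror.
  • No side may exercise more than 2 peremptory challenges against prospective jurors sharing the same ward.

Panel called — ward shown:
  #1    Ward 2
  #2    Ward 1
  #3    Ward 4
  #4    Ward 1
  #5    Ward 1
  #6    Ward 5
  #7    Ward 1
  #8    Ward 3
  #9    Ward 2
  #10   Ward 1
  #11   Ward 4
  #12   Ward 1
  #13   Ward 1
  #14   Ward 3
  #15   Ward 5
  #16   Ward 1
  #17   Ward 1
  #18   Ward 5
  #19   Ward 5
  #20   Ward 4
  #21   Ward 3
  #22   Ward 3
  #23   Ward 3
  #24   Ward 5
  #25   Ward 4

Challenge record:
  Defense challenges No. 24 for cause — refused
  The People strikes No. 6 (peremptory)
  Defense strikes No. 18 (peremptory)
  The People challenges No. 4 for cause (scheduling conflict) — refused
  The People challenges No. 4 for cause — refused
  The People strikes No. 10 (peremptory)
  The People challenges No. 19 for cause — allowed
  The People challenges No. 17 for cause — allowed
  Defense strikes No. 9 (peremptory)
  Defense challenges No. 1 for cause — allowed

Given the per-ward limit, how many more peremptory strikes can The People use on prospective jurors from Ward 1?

The People peremptories so far: #6, #10 — 2 of 2 used, 0 left overall.
Against Ward 1: #10 — 1 used; per-ward cap 2 leaves 1.
Binding limit: min(0, 1) = 0.

0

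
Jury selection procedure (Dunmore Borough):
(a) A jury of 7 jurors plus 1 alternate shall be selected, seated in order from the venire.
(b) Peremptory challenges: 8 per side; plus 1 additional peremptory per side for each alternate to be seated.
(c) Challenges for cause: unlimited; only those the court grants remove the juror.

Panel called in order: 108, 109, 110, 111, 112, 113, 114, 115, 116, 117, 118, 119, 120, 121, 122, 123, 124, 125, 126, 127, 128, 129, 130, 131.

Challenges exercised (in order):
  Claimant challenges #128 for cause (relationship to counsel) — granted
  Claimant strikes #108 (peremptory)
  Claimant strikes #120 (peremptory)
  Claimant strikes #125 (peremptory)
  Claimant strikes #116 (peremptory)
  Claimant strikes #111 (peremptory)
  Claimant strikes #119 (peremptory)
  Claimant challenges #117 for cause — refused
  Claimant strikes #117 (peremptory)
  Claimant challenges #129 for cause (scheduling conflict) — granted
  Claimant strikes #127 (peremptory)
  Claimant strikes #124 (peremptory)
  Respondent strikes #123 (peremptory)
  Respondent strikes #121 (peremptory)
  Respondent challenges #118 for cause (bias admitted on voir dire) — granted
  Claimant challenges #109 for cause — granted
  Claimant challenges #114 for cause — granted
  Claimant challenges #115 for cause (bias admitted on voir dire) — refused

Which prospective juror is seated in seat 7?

130

Removed: #108, #109, #111, #114, #116, #117, #118, #119, #120, #121, #123, #124, #125, #127, #128, #129. (#115 stays — for-cause denied.)
Filling seats in venire order through position 7: #110, #112, #113, #115, #122, #126, #130.
So seat 7 is #130.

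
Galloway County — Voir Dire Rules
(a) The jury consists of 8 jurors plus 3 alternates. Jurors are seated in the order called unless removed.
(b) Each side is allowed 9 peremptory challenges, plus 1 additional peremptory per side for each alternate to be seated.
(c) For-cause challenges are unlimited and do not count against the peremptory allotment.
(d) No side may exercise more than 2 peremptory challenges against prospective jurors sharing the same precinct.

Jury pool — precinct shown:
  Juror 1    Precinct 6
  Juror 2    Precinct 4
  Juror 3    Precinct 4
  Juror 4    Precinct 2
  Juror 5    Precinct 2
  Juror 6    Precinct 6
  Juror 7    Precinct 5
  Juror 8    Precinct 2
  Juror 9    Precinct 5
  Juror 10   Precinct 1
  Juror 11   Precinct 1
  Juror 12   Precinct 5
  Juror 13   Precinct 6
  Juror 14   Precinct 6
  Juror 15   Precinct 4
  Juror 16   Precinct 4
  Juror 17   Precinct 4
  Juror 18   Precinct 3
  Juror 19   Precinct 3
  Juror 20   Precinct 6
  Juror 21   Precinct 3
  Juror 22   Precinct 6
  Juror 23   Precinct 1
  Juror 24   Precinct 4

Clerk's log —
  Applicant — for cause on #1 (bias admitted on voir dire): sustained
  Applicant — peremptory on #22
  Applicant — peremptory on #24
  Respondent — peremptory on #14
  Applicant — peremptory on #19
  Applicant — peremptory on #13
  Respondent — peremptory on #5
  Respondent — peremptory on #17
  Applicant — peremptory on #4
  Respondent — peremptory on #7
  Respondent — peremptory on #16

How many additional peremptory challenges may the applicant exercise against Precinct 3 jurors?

1

Applicant peremptories so far: #22, #24, #19, #13, #4 — 5 of 12 used, 7 left overall.
Against Precinct 3: #19 — 1 used; per-precinct cap 2 leaves 1.
Binding limit: min(7, 1) = 1.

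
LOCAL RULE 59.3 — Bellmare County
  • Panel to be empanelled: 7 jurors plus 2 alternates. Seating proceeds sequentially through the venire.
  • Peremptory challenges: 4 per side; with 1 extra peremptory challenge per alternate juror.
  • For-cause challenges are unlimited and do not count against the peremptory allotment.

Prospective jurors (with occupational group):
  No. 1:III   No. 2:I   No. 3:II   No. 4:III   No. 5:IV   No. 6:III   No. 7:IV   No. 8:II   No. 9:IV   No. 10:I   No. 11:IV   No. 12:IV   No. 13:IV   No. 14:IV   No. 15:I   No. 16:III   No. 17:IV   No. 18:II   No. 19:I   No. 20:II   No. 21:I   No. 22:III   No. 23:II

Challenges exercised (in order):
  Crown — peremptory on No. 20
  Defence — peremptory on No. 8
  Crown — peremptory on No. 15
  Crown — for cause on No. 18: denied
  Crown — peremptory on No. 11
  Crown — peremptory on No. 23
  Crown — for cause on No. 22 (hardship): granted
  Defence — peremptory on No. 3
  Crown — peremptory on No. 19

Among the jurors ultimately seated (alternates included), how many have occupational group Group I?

2

Removed: #3, #8, #11, #15, #19, #20, #22, #23.
Seated (9 incl. alternates): #1, #2, #4, #5, #6, #7, #9, #10, #12.
Of those, in Group I: #2, #10 → 2.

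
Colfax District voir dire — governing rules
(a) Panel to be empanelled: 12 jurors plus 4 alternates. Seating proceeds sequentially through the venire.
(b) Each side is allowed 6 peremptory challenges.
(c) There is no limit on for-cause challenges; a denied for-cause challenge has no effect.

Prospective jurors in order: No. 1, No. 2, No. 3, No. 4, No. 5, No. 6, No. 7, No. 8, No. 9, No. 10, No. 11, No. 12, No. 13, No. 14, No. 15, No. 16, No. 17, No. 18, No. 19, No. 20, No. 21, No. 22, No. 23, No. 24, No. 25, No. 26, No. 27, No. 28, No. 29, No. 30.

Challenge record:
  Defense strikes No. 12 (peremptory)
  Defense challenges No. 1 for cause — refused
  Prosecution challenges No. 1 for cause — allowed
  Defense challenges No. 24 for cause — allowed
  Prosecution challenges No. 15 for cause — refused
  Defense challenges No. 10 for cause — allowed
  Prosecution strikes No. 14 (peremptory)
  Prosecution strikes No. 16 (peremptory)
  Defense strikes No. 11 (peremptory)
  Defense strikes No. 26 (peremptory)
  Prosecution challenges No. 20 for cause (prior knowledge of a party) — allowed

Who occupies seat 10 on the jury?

15

Removed: #1, #10, #11, #12, #14, #16, #20, #24, #26. (#15 stays — for-cause denied.)
Seating in order: seats 1–12 → #2, #3, #4, #5, #6, #7, #8, #9, #13, #15, #17, #18; alternates → #19, #21, #22, #23.
So seat 10 is #15.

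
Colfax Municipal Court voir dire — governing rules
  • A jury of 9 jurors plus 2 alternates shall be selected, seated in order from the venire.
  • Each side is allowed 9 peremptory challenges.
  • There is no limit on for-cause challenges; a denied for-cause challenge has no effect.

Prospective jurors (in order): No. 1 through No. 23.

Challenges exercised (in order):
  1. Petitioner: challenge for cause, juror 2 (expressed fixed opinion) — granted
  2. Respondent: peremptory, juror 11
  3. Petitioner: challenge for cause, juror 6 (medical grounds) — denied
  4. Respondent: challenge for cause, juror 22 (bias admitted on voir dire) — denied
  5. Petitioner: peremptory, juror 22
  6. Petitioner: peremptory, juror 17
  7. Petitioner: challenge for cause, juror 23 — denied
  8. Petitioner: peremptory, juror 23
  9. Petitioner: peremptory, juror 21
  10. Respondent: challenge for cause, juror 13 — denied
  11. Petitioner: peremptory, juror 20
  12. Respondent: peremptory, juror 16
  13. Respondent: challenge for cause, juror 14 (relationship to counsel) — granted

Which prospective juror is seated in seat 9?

Removed: #2, #11, #14, #16, #17, #20, #21, #22, #23. (#6, #13 stay — for-cause denied.)
Filling seats in venire order through position 9: #1, #3, #4, #5, #6, #7, #8, #9, #10.
So seat 9 is #10.

10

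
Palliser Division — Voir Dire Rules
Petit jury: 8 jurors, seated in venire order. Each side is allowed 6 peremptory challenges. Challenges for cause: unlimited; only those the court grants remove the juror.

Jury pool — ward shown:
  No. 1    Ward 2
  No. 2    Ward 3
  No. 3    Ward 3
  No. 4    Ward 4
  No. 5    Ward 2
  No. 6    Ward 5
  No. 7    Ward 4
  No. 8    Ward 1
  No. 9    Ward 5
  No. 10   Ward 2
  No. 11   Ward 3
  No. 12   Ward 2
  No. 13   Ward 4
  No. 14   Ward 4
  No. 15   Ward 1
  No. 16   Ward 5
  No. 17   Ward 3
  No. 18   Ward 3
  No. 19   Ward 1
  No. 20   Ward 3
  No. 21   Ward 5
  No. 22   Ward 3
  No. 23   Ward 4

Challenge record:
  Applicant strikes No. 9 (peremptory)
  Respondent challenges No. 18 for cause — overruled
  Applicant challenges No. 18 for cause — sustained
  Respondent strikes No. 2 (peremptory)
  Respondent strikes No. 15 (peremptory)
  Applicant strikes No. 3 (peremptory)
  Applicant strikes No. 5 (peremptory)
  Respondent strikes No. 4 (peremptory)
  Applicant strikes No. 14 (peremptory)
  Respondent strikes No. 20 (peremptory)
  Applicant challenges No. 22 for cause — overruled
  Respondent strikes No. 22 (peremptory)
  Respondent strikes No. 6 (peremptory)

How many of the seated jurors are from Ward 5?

Removed: #2, #3, #4, #5, #6, #9, #14, #15, #18, #20, #22.
Seated jurors 1–8: #1, #7, #8, #10, #11, #12, #13, #16.
Of those, in Ward 5: #16 → 1.

1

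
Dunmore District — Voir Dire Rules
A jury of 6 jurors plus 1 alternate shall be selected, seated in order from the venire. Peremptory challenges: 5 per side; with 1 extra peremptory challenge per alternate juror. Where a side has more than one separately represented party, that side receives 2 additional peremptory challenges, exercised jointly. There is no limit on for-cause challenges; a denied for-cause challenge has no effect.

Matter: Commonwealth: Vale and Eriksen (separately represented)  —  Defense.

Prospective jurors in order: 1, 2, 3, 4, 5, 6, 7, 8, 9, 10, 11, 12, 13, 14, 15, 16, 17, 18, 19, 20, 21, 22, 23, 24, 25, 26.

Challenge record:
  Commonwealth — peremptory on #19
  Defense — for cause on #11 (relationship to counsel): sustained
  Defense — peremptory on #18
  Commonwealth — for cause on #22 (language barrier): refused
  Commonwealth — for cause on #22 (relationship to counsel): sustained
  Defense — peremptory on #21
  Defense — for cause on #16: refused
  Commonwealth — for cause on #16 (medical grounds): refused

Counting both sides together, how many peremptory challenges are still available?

11

Commonwealth allotment: 5 base + 1 × 1 alternate + 2 multi-party = 8. Defense allotment: 5 base + 1 × 1 alternate = 6.
Commonwealth peremptories used: #19 — 1 (for-cause on #22, #22, #16 don't count).
Defense peremptories used: #18, #21 — 2 (for-cause on #11, #16 don't count).
Remaining: (8 − 1) + (6 − 2) = 11.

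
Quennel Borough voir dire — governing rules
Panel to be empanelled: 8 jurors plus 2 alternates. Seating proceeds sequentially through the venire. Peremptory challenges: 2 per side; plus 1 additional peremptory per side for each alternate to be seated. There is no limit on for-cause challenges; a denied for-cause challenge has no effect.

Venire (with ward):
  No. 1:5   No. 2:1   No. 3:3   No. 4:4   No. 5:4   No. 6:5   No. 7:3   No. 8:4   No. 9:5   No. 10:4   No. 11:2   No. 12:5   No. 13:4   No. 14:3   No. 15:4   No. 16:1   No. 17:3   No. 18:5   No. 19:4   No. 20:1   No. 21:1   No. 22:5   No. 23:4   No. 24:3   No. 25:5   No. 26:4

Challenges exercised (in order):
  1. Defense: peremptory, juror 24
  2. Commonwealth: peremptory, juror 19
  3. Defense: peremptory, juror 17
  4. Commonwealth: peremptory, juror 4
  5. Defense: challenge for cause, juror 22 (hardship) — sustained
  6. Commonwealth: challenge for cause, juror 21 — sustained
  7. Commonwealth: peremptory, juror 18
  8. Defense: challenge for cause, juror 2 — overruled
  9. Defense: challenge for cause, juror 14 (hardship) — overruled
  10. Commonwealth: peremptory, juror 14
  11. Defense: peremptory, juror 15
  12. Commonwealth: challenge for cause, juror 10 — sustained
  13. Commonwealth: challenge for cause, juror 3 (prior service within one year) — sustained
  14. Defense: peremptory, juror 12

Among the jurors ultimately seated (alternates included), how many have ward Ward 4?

3

Removed: #3, #4, #10, #12, #14, #15, #17, #18, #19, #21, #22, #24.
Seated (10 incl. alternates): #1, #2, #5, #6, #7, #8, #9, #11, #13, #16.
Of those, in Ward 4: #5, #8, #13 → 3.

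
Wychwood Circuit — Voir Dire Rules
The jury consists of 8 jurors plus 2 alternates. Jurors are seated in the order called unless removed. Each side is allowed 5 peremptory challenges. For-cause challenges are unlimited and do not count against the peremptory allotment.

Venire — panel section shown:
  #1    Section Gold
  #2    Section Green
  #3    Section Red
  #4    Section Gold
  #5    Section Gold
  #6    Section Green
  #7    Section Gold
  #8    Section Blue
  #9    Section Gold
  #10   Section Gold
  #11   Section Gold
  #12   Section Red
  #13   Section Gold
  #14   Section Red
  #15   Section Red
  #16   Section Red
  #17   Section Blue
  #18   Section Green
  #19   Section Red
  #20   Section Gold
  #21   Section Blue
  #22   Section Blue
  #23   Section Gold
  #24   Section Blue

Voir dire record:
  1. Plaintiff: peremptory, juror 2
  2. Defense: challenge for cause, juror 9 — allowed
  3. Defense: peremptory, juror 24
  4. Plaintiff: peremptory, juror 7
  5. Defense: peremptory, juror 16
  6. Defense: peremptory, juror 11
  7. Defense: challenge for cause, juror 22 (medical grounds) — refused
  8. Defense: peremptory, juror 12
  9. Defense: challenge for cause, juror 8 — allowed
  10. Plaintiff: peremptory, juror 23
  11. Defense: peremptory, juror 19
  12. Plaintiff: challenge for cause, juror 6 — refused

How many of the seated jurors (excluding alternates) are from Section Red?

2

Removed: #2, #7, #8, #9, #11, #12, #16, #19, #23, #24.
Seated jurors 1–8: #1, #3, #4, #5, #6, #10, #13, #14 (alternates #15, #17 not counted).
Of those, in Section Red: #3, #14 → 2.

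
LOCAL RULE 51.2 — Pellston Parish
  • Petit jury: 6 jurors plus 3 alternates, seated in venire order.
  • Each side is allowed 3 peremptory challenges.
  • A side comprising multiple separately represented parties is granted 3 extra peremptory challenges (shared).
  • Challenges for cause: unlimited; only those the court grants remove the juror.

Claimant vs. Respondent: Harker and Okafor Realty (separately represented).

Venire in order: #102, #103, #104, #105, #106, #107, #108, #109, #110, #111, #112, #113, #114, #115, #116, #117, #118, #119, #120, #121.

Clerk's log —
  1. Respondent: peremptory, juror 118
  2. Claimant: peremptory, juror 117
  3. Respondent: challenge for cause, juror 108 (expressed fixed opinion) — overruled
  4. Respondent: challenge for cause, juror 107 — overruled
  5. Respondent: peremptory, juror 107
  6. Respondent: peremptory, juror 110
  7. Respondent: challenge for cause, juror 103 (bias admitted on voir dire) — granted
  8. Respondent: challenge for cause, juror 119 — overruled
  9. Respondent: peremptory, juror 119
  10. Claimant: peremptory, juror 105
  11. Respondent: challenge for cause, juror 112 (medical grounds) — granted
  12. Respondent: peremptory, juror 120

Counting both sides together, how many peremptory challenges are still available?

Claimant allotment: 3. Respondent allotment: 3 base + 3 multi-party = 6.
Claimant peremptories used: #117, #105 — 2.
Respondent peremptories used: #118, #107, #110, #119, #120 — 5 (for-cause on #108, #107, #103, #119, #112 don't count).
Remaining: (3 − 2) + (6 − 5) = 2.

2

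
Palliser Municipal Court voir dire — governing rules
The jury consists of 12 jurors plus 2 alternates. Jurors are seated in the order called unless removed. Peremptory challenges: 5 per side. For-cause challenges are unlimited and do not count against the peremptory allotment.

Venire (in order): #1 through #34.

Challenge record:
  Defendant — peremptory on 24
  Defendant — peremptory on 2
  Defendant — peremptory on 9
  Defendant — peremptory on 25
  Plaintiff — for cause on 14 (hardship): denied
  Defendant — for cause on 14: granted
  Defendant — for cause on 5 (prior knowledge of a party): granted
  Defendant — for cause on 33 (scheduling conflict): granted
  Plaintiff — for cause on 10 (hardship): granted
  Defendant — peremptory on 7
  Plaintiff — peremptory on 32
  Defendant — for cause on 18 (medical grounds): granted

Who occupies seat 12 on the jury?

Removed: #2, #5, #7, #9, #10, #14, #18, #24, #25, #32, #33.
Seating in order: seats 1–12 → #1, #3, #4, #6, #8, #11, #12, #13, #15, #16, #17, #19; alternates → #20, #21.
So seat 12 is #19.

19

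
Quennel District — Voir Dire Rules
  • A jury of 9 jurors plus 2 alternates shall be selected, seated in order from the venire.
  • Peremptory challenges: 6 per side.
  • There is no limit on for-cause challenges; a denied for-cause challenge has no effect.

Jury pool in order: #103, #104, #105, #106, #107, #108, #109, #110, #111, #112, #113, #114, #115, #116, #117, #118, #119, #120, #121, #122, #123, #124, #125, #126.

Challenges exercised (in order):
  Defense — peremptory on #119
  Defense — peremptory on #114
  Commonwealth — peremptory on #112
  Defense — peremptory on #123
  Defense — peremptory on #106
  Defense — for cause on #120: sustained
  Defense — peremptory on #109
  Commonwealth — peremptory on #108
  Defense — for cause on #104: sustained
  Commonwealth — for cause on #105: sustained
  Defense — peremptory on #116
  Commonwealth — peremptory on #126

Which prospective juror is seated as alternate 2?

124

Removed: #104, #105, #106, #108, #109, #112, #114, #116, #119, #120, #123, #126.
Seating in order: seats 1–9 → #103, #107, #110, #111, #113, #115, #117, #118, #121; alternates → #122, #124.
So alternate 2 is #124.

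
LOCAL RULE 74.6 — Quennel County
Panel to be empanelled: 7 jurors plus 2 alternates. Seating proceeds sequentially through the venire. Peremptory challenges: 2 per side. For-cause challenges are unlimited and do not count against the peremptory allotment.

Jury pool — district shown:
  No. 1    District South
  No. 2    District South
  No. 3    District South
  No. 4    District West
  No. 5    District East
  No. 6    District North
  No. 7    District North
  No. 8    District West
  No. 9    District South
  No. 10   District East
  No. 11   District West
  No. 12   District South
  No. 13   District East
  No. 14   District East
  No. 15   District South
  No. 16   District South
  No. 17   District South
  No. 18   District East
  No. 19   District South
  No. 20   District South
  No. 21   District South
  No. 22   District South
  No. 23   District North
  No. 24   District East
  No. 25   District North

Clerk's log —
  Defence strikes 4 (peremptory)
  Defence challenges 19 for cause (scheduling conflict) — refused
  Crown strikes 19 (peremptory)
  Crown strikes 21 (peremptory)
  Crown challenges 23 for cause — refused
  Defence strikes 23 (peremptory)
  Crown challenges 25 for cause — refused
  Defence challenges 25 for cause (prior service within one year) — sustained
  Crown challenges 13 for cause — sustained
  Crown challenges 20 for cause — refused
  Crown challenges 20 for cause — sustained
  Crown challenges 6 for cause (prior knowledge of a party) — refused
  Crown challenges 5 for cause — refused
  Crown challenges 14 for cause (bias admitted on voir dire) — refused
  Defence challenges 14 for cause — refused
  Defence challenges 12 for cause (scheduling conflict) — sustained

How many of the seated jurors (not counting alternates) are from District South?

3

Removed: #4, #12, #13, #19, #20, #21, #23, #25.
Seated jurors 1–7: #1, #2, #3, #5, #6, #7, #8 (alternates #9, #10 not counted).
Of those, in District South: #1, #2, #3 → 3.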